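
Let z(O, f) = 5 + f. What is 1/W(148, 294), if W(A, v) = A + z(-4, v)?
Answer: 1/447 ≈ 0.0022371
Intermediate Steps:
W(A, v) = 5 + A + v (W(A, v) = A + (5 + v) = 5 + A + v)
1/W(148, 294) = 1/(5 + 148 + 294) = 1/447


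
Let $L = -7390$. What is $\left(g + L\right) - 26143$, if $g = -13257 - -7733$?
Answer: $-39057$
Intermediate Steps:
$g = -5524$ ($g = -13257 + 7733 = -5524$)
$\left(g + L\right) - 26143 = \left(-5524 - 7390\right) - 26143 = -12914 - 26143 = -39057$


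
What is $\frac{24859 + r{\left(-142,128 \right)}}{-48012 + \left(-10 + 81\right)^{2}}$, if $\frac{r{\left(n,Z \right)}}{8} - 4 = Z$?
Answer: $- \frac{25915}{42971} \approx -0.60308$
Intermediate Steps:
$r{\left(n,Z \right)} = 32 + 8 Z$
$\frac{24859 + r{\left(-142,128 \right)}}{-48012 + \left(-10 + 81\right)^{2}} = \frac{24859 + \left(32 + 8 \cdot 128\right)}{-48012 + \left(-10 + 81\right)^{2}} = \frac{24859 + \left(32 + 1024\right)}{-48012 + 71^{2}} = \frac{24859 + 1056}{-48012 + 5041} = \frac{25915}{-42971} = 25915 \left(- \frac{1}{42971}\right) = - \frac{25915}{42971}$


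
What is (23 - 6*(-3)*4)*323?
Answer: 30685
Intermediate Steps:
(23 - 6*(-3)*4)*323 = (23 + 18*4)*323 = (23 + 72)*323 = 95*323 = 30685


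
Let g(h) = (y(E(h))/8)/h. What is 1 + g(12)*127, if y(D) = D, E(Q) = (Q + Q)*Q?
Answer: 382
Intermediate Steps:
E(Q) = 2*Q**2 (E(Q) = (2*Q)*Q = 2*Q**2)
g(h) = h/4 (g(h) = ((2*h**2)/8)/h = ((2*h**2)*(1/8))/h = (h**2/4)/h = h/4)
1 + g(12)*127 = 1 + ((1/4)*12)*127 = 1 + 3*127 = 1 + 381 = 382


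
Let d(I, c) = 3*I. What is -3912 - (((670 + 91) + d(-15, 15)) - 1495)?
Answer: -3133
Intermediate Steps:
-3912 - (((670 + 91) + d(-15, 15)) - 1495) = -3912 - (((670 + 91) + 3*(-15)) - 1495) = -3912 - ((761 - 45) - 1495) = -3912 - (716 - 1495) = -3912 - 1*(-779) = -3912 + 779 = -3133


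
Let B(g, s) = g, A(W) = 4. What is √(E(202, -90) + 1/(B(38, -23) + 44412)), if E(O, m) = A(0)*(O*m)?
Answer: I*√5747214310222/8890 ≈ 269.67*I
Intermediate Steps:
E(O, m) = 4*O*m (E(O, m) = 4*(O*m) = 4*O*m)
√(E(202, -90) + 1/(B(38, -23) + 44412)) = √(4*202*(-90) + 1/(38 + 44412)) = √(-72720 + 1/44450) = √(-3232403999/44450) = I*√5747214310222/8890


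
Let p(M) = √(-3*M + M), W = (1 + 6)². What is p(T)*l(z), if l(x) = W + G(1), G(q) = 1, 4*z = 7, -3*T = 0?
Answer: 0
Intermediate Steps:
T = 0 (T = -⅓*0 = 0)
W = 49 (W = 7² = 49)
z = 7/4 (z = (¼)*7 = 7/4 ≈ 1.7500)
l(x) = 50 (l(x) = 49 + 1 = 50)
p(M) = √2*√(-M) (p(M) = √(-2*M) = √2*√(-M))
p(T)*l(z) = (√2*√(-1*0))*50 = (√2*√0)*50 = (√2*0)*50 = 0*50 = 0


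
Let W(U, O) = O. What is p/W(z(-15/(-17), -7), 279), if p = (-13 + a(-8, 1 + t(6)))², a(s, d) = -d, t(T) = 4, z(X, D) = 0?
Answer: 36/31 ≈ 1.1613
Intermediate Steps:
p = 324 (p = (-13 - (1 + 4))² = (-13 - 1*5)² = (-13 - 5)² = (-18)² = 324)
p/W(z(-15/(-17), -7), 279) = 324/279 = 324*(1/279) = 36/31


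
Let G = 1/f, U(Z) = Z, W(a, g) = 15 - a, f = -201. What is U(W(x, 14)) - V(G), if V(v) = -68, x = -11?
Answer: 94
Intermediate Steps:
G = -1/201 (G = 1/(-201) = -1/201 ≈ -0.0049751)
U(W(x, 14)) - V(G) = (15 - 1*(-11)) - 1*(-68) = (15 + 11) + 68 = 26 + 68 = 94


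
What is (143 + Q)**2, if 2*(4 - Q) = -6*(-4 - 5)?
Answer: 14400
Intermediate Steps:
Q = -23 (Q = 4 - (-3)*(-4 - 5) = 4 - (-3)*(-9) = 4 - 1/2*54 = 4 - 27 = -23)
(143 + Q)**2 = (143 - 23)**2 = 120**2 = 14400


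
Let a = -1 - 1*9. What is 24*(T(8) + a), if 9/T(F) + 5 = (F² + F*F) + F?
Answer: -31224/131 ≈ -238.35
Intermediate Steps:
a = -10 (a = -1 - 9 = -10)
T(F) = 9/(-5 + F + 2*F²) (T(F) = 9/(-5 + ((F² + F*F) + F)) = 9/(-5 + ((F² + F²) + F)) = 9/(-5 + (2*F² + F)) = 9/(-5 + (F + 2*F²)) = 9/(-5 + F + 2*F²))
24*(T(8) + a) = 24*(9/(-5 + 8 + 2*8²) - 10) = 24*(9/(-5 + 8 + 2*64) - 10) = 24*(9/(-5 + 8 + 128) - 10) = 24*(9/131 - 10) = 24*(-1301/131) = -31224/131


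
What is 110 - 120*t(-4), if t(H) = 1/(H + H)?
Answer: 125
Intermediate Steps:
t(H) = 1/(2*H)
110 - 120*t(-4) = 110 - 60/(-4) = 110 - 60*(-1)/4 = 110 - 120*(-⅛) = 110 + 15 = 125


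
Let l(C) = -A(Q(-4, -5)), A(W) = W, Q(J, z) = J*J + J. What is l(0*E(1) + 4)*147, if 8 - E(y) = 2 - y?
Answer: -1764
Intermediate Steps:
Q(J, z) = J + J² (Q(J, z) = J² + J = J + J²)
E(y) = 6 + y (E(y) = 8 - (2 - y) = 8 + (-2 + y) = 6 + y)
l(C) = -12 (l(C) = -(-4)*(1 - 4) = -(-4)*(-3) = -1*12 = -12)
l(0*E(1) + 4)*147 = -12*147 = -1764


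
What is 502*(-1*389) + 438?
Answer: -194840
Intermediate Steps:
502*(-1*389) + 438 = 502*(-389) + 438 = -195278 + 438 = -194840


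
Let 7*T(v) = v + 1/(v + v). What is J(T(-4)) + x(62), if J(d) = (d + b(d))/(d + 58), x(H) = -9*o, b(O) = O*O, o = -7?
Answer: 11341761/180040 ≈ 62.996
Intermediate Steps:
b(O) = O**2
T(v) = v/7 + 1/(14*v) (T(v) = (v + 1/(v + v))/7 = (v + 1/(2*v))/7 = v/7 + 1/(14*v))
x(H) = 63 (x(H) = -9*(-7) = 63)
J(d) = (d + d**2)/(58 + d) (J(d) = (d + d**2)/(d + 58) = (d + d**2)/(58 + d))
J(T(-4)) + x(62) = ((1/7)*(-4) + (1/14)/(-4))*(1 + ((1/7)*(-4) + (1/14)/(-4)))/(58 + ((1/7)*(-4) + (1/14)/(-4))) + 63 = (-4/7 + (1/14)*(-1/4))*(1 + (-4/7 + (1/14)*(-1/4)))/(58 + (-4/7 + (1/14)*(-1/4))) + 63 = (-4/7 - 1/56)*(1 + (-4/7 - 1/56))/(58 + (-4/7 - 1/56)) + 63 = -33*(1 - 33/56)/(56*(58 - 33/56)) + 63 = -33/56*23/56/3215/56 + 63 = -33/56*56/3215*23/56 + 63 = -759/180040 + 63 = 11341761/180040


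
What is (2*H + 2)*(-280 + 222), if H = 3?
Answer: -464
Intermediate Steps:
(2*H + 2)*(-280 + 222) = (2*3 + 2)*(-280 + 222) = (6 + 2)*(-58) = 8*(-58) = -464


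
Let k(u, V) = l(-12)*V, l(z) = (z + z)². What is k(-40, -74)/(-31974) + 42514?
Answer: 226564210/5329 ≈ 42515.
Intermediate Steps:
l(z) = 4*z² (l(z) = (2*z)² = 4*z²)
k(u, V) = 576*V (k(u, V) = (4*(-12)²)*V = (4*144)*V = 576*V)
k(-40, -74)/(-31974) + 42514 = (576*(-74))/(-31974) + 42514 = -42624*(-1/31974) + 42514 = 7104/5329 + 42514 = 226564210/5329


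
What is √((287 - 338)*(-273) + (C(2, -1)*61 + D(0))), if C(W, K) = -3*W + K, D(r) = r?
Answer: 2*√3374 ≈ 116.17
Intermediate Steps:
C(W, K) = K - 3*W
√((287 - 338)*(-273) + (C(2, -1)*61 + D(0))) = √((287 - 338)*(-273) + ((-1 - 3*2)*61 + 0)) = √(-51*(-273) + ((-1 - 6)*61 + 0)) = √(13923 + (-7*61 + 0)) = √(13923 + (-427 + 0)) = √(13923 - 427) = √13496 = 2*√3374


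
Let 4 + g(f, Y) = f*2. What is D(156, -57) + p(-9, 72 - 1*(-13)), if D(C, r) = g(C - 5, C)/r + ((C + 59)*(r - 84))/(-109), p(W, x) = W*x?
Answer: -3057472/6213 ≈ -492.11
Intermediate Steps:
g(f, Y) = -4 + 2*f (g(f, Y) = -4 + f*2 = -4 + 2*f)
D(C, r) = (-14 + 2*C)/r - (-84 + r)*(59 + C)/109 (D(C, r) = (-4 + 2*(C - 5))/r + ((C + 59)*(r - 84))/(-109) = (-4 + 2*(-5 + C))/r + ((59 + C)*(-84 + r))*(-1/109) = (-4 + (-10 + 2*C))/r + ((-84 + r)*(59 + C))*(-1/109) = (-14 + 2*C)/r - (-84 + r)*(59 + C)/109)
D(156, -57) + p(-9, 72 - 1*(-13)) = (1/109)*(-1526 + 218*156 - 1*(-57)*(-4956 - 84*156 + 59*(-57) + 156*(-57)))/(-57) - 9*(72 - 1*(-13)) = (1/109)*(-1/57)*(-1526 + 34008 - 1*(-57)*(-4956 - 13104 - 3363 - 8892)) - 9*(72 + 13) = (1/109)*(-1/57)*(-1526 + 34008 - 1*(-57)*(-30315)) - 9*85 = (1/109)*(-1/57)*(-1526 + 34008 - 1727955) - 765 = (1/109)*(-1/57)*(-1695473) - 765 = 1695473/6213 - 765 = -3057472/6213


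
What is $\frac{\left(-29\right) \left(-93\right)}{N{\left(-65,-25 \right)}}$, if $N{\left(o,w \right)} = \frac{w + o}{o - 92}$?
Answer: $\frac{141143}{30} \approx 4704.8$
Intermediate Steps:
$N{\left(o,w \right)} = \frac{o + w}{-92 + o}$
$\frac{\left(-29\right) \left(-93\right)}{N{\left(-65,-25 \right)}} = \frac{\left(-29\right) \left(-93\right)}{\frac{1}{-92 - 65} \left(-65 - 25\right)} = \frac{2697}{\frac{1}{-157} \left(-90\right)} = \frac{2697}{\left(- \frac{1}{157}\right) \left(-90\right)} = \frac{2697}{\frac{90}{157}} = 2697 \cdot \frac{157}{90} = \frac{141143}{30}$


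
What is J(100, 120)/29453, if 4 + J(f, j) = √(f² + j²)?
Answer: -4/29453 + 20*√61/29453 ≈ 0.0051677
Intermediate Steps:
J(f, j) = -4 + √(f² + j²)
J(100, 120)/29453 = (-4 + √(100² + 120²))/29453 = (-4 + √(10000 + 14400))*(1/29453) = (-4 + √24400)*(1/29453) = (-4 + 20*√61)*(1/29453) = -4/29453 + 20*√61/29453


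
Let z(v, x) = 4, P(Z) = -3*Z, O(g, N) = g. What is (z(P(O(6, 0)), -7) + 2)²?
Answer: 36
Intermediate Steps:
(z(P(O(6, 0)), -7) + 2)² = (4 + 2)² = 6² = 36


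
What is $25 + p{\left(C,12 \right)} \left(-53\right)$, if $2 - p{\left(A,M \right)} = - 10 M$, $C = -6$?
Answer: $-6441$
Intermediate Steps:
$p{\left(A,M \right)} = 2 + 10 M$ ($p{\left(A,M \right)} = 2 - - 10 M = 2 + 10 M$)
$25 + p{\left(C,12 \right)} \left(-53\right) = 25 + \left(2 + 10 \cdot 12\right) \left(-53\right) = 25 + \left(2 + 120\right) \left(-53\right) = 25 + 122 \left(-53\right) = 25 - 6466 = -6441$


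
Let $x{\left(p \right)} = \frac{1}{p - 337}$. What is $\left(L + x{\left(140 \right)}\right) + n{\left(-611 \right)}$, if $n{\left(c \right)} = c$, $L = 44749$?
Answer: $\frac{8695185}{197} \approx 44138.0$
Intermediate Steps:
$x{\left(p \right)} = \frac{1}{-337 + p}$
$\left(L + x{\left(140 \right)}\right) + n{\left(-611 \right)} = \left(44749 + \frac{1}{-337 + 140}\right) - 611 = \left(44749 + \frac{1}{-197}\right) - 611 = \left(44749 - \frac{1}{197}\right) - 611 = \frac{8815552}{197} - 611 = \frac{8695185}{197}$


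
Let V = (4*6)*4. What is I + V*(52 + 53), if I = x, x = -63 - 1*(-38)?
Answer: 10055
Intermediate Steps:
V = 96 (V = 24*4 = 96)
x = -25 (x = -63 + 38 = -25)
I = -25
I + V*(52 + 53) = -25 + 96*(52 + 53) = -25 + 96*105 = -25 + 10080 = 10055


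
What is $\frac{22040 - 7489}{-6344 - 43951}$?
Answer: $- \frac{14551}{50295} \approx -0.28931$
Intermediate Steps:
$\frac{22040 - 7489}{-6344 - 43951} = \frac{22040 + \left(-21058 + 13569\right)}{-50295} = \left(22040 - 7489\right) \left(- \frac{1}{50295}\right) = 14551 \left(- \frac{1}{50295}\right) = - \frac{14551}{50295}$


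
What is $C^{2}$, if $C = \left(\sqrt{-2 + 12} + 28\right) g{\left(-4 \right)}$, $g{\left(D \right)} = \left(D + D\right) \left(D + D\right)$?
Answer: $3252224 + 229376 \sqrt{10} \approx 3.9776 \cdot 10^{6}$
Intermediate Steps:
$g{\left(D \right)} = 4 D^{2}$ ($g{\left(D \right)} = 2 D 2 D = 4 D^{2}$)
$C = 1792 + 64 \sqrt{10}$ ($C = \left(\sqrt{-2 + 12} + 28\right) 4 \left(-4\right)^{2} = \left(\sqrt{10} + 28\right) 4 \cdot 16 = \left(28 + \sqrt{10}\right) 64 = 1792 + 64 \sqrt{10} \approx 1994.4$)
$C^{2} = \left(1792 + 64 \sqrt{10}\right)^{2}$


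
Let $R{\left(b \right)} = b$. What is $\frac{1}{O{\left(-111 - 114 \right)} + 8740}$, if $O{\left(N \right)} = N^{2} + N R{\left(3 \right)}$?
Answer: $\frac{1}{58690} \approx 1.7039 \cdot 10^{-5}$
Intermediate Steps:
$O{\left(N \right)} = N^{2} + 3 N$ ($O{\left(N \right)} = N^{2} + N 3 = N^{2} + 3 N$)
$\frac{1}{O{\left(-111 - 114 \right)} + 8740} = \frac{1}{\left(-111 - 114\right) \left(3 - 225\right) + 8740} = \frac{1}{- 225 \left(3 - 225\right) + 8740} = \frac{1}{\left(-225\right) \left(-222\right) + 8740} = \frac{1}{49950 + 8740} = \frac{1}{58690}$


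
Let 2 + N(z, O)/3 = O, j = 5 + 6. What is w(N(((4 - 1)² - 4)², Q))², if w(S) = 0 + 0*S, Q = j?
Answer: 0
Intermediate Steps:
j = 11
Q = 11
N(z, O) = -6 + 3*O
w(S) = 0 (w(S) = 0 + 0 = 0)
w(N(((4 - 1)² - 4)², Q))² = 0² = 0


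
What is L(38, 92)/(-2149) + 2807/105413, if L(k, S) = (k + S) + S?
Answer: -2481349/32361791 ≈ -0.076675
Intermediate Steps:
L(k, S) = k + 2*S (L(k, S) = (S + k) + S = k + 2*S)
L(38, 92)/(-2149) + 2807/105413 = (38 + 2*92)/(-2149) + 2807/105413 = (38 + 184)*(-1/2149) + 2807*(1/105413) = 222*(-1/2149) + 401/15059 = -222/2149 + 401/15059 = -2481349/32361791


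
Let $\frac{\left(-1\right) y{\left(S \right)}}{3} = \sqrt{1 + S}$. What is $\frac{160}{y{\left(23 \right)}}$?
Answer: $- \frac{40 \sqrt{6}}{9} \approx -10.887$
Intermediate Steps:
$y{\left(S \right)} = - 3 \sqrt{1 + S}$
$\frac{160}{y{\left(23 \right)}} = \frac{160}{\left(-3\right) \sqrt{1 + 23}} = \frac{160}{\left(-3\right) \sqrt{24}} = \frac{160}{\left(-3\right) 2 \sqrt{6}} = \frac{160}{\left(-6\right) \sqrt{6}} = 160 \left(- \frac{\sqrt{6}}{36}\right) = - \frac{40 \sqrt{6}}{9}$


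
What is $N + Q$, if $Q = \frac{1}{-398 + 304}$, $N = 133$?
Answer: $\frac{12501}{94} \approx 132.99$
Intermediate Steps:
$Q = - \frac{1}{94}$ ($Q = \frac{1}{-94} = - \frac{1}{94} \approx -0.010638$)
$N + Q = 133 - \frac{1}{94} = \frac{12501}{94}$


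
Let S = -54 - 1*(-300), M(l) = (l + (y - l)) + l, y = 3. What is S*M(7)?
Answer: 2460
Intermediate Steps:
M(l) = 3 + l (M(l) = (l + (3 - l)) + l = 3 + l)
S = 246 (S = -54 + 300 = 246)
S*M(7) = 246*(3 + 7) = 246*10 = 2460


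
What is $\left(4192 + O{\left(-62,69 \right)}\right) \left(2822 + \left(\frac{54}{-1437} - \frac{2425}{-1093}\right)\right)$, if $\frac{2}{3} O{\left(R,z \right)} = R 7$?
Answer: $\frac{5235692625435}{523547} \approx 1.0 \cdot 10^{7}$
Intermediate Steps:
$O{\left(R,z \right)} = \frac{21 R}{2}$ ($O{\left(R,z \right)} = \frac{3 R 7}{2} = \frac{3 \cdot 7 R}{2} = \frac{21 R}{2}$)
$\left(4192 + O{\left(-62,69 \right)}\right) \left(2822 + \left(\frac{54}{-1437} - \frac{2425}{-1093}\right)\right) = \left(4192 + \frac{21}{2} \left(-62\right)\right) \left(2822 + \left(\frac{54}{-1437} - \frac{2425}{-1093}\right)\right) = \left(4192 - 651\right) \left(2822 + \left(54 \left(- \frac{1}{1437}\right) - - \frac{2425}{1093}\right)\right) = 3541 \left(2822 + \left(- \frac{18}{479} + \frac{2425}{1093}\right)\right) = 3541 \left(2822 + \frac{1141901}{523547}\right) = 3541 \cdot \frac{1478591535}{523547} = \frac{5235692625435}{523547}$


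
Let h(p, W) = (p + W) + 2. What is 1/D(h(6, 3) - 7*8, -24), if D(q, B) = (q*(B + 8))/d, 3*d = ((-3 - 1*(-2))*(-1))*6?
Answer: 1/360 ≈ 0.0027778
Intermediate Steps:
h(p, W) = 2 + W + p (h(p, W) = (W + p) + 2 = 2 + W + p)
d = 2 (d = (((-3 - 1*(-2))*(-1))*6)/3 = (((-3 + 2)*(-1))*6)/3 = (-1*(-1)*6)/3 = (1*6)/3 = (1/3)*6 = 2)
D(q, B) = q*(8 + B)/2 (D(q, B) = (q*(B + 8))/2 = (q*(8 + B))*(1/2) = q*(8 + B)/2)
1/D(h(6, 3) - 7*8, -24) = 1/(((2 + 3 + 6) - 7*8)*(8 - 24)/2) = 1/((1/2)*(11 - 56)*(-16)) = 1/((1/2)*(-45)*(-16)) = 1/360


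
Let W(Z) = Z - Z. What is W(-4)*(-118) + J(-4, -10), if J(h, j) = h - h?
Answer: 0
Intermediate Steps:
W(Z) = 0
J(h, j) = 0
W(-4)*(-118) + J(-4, -10) = 0*(-118) + 0 = 0 + 0 = 0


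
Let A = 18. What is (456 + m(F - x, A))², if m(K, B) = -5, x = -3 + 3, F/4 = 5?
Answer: 203401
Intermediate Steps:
F = 20 (F = 4*5 = 20)
x = 0
(456 + m(F - x, A))² = (456 - 5)² = 451² = 203401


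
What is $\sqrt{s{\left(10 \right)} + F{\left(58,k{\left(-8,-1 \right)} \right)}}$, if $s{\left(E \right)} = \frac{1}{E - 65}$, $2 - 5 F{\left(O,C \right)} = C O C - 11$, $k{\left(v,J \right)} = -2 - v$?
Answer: $\frac{i \sqrt{1255430}}{55} \approx 20.372 i$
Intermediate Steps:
$F{\left(O,C \right)} = \frac{13}{5} - \frac{O C^{2}}{5}$ ($F{\left(O,C \right)} = \frac{2}{5} - \frac{C O C - 11}{5} = \frac{2}{5} - \frac{O C^{2} - 11}{5} = \frac{2}{5} - \frac{-11 + O C^{2}}{5} = \frac{2}{5} - \left(- \frac{11}{5} + \frac{O C^{2}}{5}\right) = \frac{13}{5} - \frac{O C^{2}}{5}$)
$s{\left(E \right)} = \frac{1}{-65 + E}$
$\sqrt{s{\left(10 \right)} + F{\left(58,k{\left(-8,-1 \right)} \right)}} = \sqrt{\frac{1}{-65 + 10} + \left(\frac{13}{5} - \frac{58 \left(-2 - -8\right)^{2}}{5}\right)} = \sqrt{\frac{1}{-55} + \left(\frac{13}{5} - \frac{58 \left(-2 + 8\right)^{2}}{5}\right)} = \sqrt{- \frac{1}{55} + \left(\frac{13}{5} - \frac{58 \cdot 6^{2}}{5}\right)} = \sqrt{- \frac{1}{55} + \left(\frac{13}{5} - \frac{58}{5} \cdot 36\right)} = \sqrt{- \frac{1}{55} + \left(\frac{13}{5} - \frac{2088}{5}\right)} = \sqrt{- \frac{1}{55} - 415} = \sqrt{- \frac{22826}{55}} = \frac{i \sqrt{1255430}}{55}$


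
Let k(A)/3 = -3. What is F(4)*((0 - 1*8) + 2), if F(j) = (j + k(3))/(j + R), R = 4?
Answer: 15/4 ≈ 3.7500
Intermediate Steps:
k(A) = -9 (k(A) = 3*(-3) = -9)
F(j) = (-9 + j)/(4 + j) (F(j) = (j - 9)/(j + 4) = (-9 + j)/(4 + j))
F(4)*((0 - 1*8) + 2) = ((-9 + 4)/(4 + 4))*((0 - 1*8) + 2) = (-5/8)*((0 - 8) + 2) = ((⅛)*(-5))*(-8 + 2) = -5/8*(-6) = 15/4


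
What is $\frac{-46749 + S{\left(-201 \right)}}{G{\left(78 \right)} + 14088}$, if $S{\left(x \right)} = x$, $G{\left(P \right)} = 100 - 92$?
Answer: $- \frac{23475}{7048} \approx -3.3307$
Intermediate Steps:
$G{\left(P \right)} = 8$
$\frac{-46749 + S{\left(-201 \right)}}{G{\left(78 \right)} + 14088} = \frac{-46749 - 201}{8 + 14088} = - \frac{46950}{14096} = \left(-46950\right) \frac{1}{14096} = - \frac{23475}{7048}$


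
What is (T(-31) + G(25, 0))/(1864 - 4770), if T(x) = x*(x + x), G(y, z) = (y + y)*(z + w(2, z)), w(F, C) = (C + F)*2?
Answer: -1061/1453 ≈ -0.73021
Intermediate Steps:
w(F, C) = 2*C + 2*F
G(y, z) = 2*y*(4 + 3*z) (G(y, z) = (y + y)*(z + (2*z + 2*2)) = (2*y)*(z + (2*z + 4)) = (2*y)*(z + (4 + 2*z)) = (2*y)*(4 + 3*z) = 2*y*(4 + 3*z))
T(x) = 2*x**2 (T(x) = x*(2*x) = 2*x**2)
(T(-31) + G(25, 0))/(1864 - 4770) = (2*(-31)**2 + 2*25*(4 + 3*0))/(1864 - 4770) = (2*961 + 2*25*(4 + 0))/(-2906) = (1922 + 2*25*4)*(-1/2906) = (1922 + 200)*(-1/2906) = 2122*(-1/2906) = -1061/1453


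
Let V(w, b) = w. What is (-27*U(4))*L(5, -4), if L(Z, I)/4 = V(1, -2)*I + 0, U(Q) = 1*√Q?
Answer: 864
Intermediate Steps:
U(Q) = √Q
L(Z, I) = 4*I (L(Z, I) = 4*(1*I + 0) = 4*(I + 0) = 4*I)
(-27*U(4))*L(5, -4) = (-27*√4)*(4*(-4)) = -27*2*(-16) = -54*(-16) = 864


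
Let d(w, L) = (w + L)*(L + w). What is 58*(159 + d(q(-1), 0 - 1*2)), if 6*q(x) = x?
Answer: 170897/18 ≈ 9494.3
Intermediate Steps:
q(x) = x/6
d(w, L) = (L + w)² (d(w, L) = (L + w)*(L + w) = (L + w)²)
58*(159 + d(q(-1), 0 - 1*2)) = 58*(159 + ((0 - 1*2) + (⅙)*(-1))²) = 58*(159 + ((0 - 2) - ⅙)²) = 58*(159 + (-2 - ⅙)²) = 58*(159 + (-13/6)²) = 58*(159 + 169/36) = 58*(5893/36) = 170897/18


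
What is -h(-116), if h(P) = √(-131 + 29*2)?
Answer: -I*√73 ≈ -8.544*I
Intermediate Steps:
h(P) = I*√73 (h(P) = √(-131 + 58) = √(-73) = I*√73)
-h(-116) = -I*√73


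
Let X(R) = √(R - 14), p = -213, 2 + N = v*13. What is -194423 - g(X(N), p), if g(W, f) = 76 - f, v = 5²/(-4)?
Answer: -194712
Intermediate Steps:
v = -25/4 (v = 25*(-¼) = -25/4 ≈ -6.2500)
N = -333/4 (N = -2 - 25/4*13 = -2 - 325/4 = -333/4 ≈ -83.250)
X(R) = √(-14 + R)
-194423 - g(X(N), p) = -194423 - (76 - 1*(-213)) = -194423 - (76 + 213) = -194423 - 1*289 = -194423 - 289 = -194712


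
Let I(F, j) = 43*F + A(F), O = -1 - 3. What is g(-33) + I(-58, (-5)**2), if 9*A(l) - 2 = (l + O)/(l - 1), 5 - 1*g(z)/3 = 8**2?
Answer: -157569/59 ≈ -2670.7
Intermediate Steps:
O = -4
g(z) = -177 (g(z) = 15 - 3*8**2 = 15 - 3*64 = 15 - 192 = -177)
A(l) = 2/9 + (-4 + l)/(9*(-1 + l)) (A(l) = 2/9 + ((l - 4)/(l - 1))/9 = 2/9 + ((-4 + l)/(-1 + l))/9 = 2/9 + (-4 + l)/(9*(-1 + l)))
I(F, j) = 43*F + (-2 + F)/(3*(-1 + F))
g(-33) + I(-58, (-5)**2) = -177 + (-2 - 58 + 129*(-58)*(-1 - 58))/(3*(-1 - 58)) = -177 + (1/3)*(-2 - 58 + 129*(-58)*(-59))/(-59) = -177 + (1/3)*(-1/59)*(-2 - 58 + 441438) = -177 + (1/3)*(-1/59)*441378 = -177 - 147126/59 = -157569/59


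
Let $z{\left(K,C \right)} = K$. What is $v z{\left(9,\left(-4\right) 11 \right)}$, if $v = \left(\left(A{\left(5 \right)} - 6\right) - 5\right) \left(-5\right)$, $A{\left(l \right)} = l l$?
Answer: $-630$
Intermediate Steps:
$A{\left(l \right)} = l^{2}$
$v = -70$ ($v = \left(\left(5^{2} - 6\right) - 5\right) \left(-5\right) = \left(\left(25 - 6\right) - 5\right) \left(-5\right) = \left(19 - 5\right) \left(-5\right) = 14 \left(-5\right) = -70$)
$v z{\left(9,\left(-4\right) 11 \right)} = \left(-70\right) 9 = -630$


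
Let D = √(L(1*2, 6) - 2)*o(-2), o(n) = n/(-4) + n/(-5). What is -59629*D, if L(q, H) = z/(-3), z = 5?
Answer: -178887*I*√33/10 ≈ -1.0276e+5*I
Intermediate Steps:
L(q, H) = -5/3 (L(q, H) = 5/(-3) = 5*(-⅓) = -5/3)
o(n) = -9*n/20 (o(n) = n*(-¼) + n*(-⅕) = -n/4 - n/5 = -9*n/20)
D = 3*I*√33/10 (D = √(-5/3 - 2)*(-9/20*(-2)) = √(-11/3)*(9/10) = (I*√33/3)*(9/10) = 3*I*√33/10 ≈ 1.7234*I)
-59629*D = -178887*I*√33/10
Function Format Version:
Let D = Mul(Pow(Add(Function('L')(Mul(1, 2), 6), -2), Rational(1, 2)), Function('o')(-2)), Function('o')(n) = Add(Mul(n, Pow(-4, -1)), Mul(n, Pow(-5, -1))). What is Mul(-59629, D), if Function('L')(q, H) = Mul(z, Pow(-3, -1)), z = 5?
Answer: Mul(Rational(-178887, 10), I, Pow(33, Rational(1, 2))) ≈ Mul(-1.0276e+5, I)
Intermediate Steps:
Function('L')(q, H) = Rational(-5, 3) (Function('L')(q, H) = Mul(5, Pow(-3, -1)) = Mul(5, Rational(-1, 3)) = Rational(-5, 3))
Function('o')(n) = Mul(Rational(-9, 20), n) (Function('o')(n) = Add(Mul(n, Rational(-1, 4)), Mul(n, Rational(-1, 5))) = Add(Mul(Rational(-1, 4), n), Mul(Rational(-1, 5), n)) = Mul(Rational(-9, 20), n))
D = Mul(Rational(3, 10), I, Pow(33, Rational(1, 2))) (D = Mul(Pow(Add(Rational(-5, 3), -2), Rational(1, 2)), Mul(Rational(-9, 20), -2)) = Mul(Pow(Rational(-11, 3), Rational(1, 2)), Rational(9, 10)) = Mul(Mul(Rational(1, 3), I, Pow(33, Rational(1, 2))), Rational(9, 10)) = Mul(Rational(3, 10), I, Pow(33, Rational(1, 2))) ≈ Mul(1.7234, I))
Mul(-59629, D) = Mul(-59629, Mul(Rational(3, 10), I, Pow(33, Rational(1, 2)))) = Mul(Rational(-178887, 10), I, Pow(33, Rational(1, 2)))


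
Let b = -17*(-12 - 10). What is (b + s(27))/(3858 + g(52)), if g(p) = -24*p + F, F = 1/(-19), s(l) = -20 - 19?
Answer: 6365/49589 ≈ 0.12836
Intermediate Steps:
s(l) = -39
F = -1/19 ≈ -0.052632
g(p) = -1/19 - 24*p (g(p) = -24*p - 1/19 = -1/19 - 24*p)
b = 374 (b = -17*(-22) = 374)
(b + s(27))/(3858 + g(52)) = (374 - 39)/(3858 + (-1/19 - 24*52)) = 335/(3858 + (-1/19 - 1248)) = 335/(3858 - 23713/19) = 335/(49589/19) = 335*(19/49589) = 6365/49589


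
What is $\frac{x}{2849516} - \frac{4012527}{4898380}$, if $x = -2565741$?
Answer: $- \frac{88241670171}{51316221265} \approx -1.7196$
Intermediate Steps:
$\frac{x}{2849516} - \frac{4012527}{4898380} = - \frac{2565741}{2849516} - \frac{4012527}{4898380} = \left(-2565741\right) \frac{1}{2849516} - \frac{236031}{288140} = - \frac{2565741}{2849516} - \frac{236031}{288140} = - \frac{88241670171}{51316221265}$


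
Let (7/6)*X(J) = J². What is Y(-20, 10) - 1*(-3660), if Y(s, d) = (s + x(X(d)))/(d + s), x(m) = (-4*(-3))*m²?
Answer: -252562/49 ≈ -5154.3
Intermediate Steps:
X(J) = 6*J²/7
x(m) = 12*m²
Y(s, d) = (s + 432*d⁴/49)/(d + s) (Y(s, d) = (s + 12*(6*d²/7)²)/(d + s) = (s + 12*(36*d⁴/49))/(d + s) = (s + 432*d⁴/49)/(d + s))
Y(-20, 10) - 1*(-3660) = (-20 + (432/49)*10⁴)/(10 - 20) - 1*(-3660) = (-20 + (432/49)*10000)/(-10) + 3660 = -(-20 + 4320000/49)/10 + 3660 = -⅒*4319020/49 + 3660 = -431902/49 + 3660 = -252562/49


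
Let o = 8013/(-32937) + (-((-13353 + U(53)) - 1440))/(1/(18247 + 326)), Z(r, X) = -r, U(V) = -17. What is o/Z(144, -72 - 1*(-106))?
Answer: -3019951038599/1580976 ≈ -1.9102e+6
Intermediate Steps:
o = 3019951038599/10979 (o = 8013/(-32937) + (-((-13353 - 17) - 1440))/(1/(18247 + 326)) = 8013*(-1/32937) + (-(-13370 - 1440))/(1/18573) = -2671/10979 + (-1*(-14810))/(1/18573) = -2671/10979 + 14810*18573 = -2671/10979 + 275066130 = 3019951038599/10979 ≈ 2.7507e+8)
o/Z(144, -72 - 1*(-106)) = 3019951038599/(10979*((-1*144))) = (3019951038599/10979)/(-144) = (3019951038599/10979)*(-1/144) = -3019951038599/1580976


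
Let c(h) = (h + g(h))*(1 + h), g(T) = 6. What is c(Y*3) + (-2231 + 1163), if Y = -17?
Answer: 1182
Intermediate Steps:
c(h) = (1 + h)*(6 + h) (c(h) = (h + 6)*(1 + h) = (6 + h)*(1 + h) = (1 + h)*(6 + h))
c(Y*3) + (-2231 + 1163) = (6 + (-17*3)² + 7*(-17*3)) + (-2231 + 1163) = (6 + (-51)² + 7*(-51)) - 1068 = (6 + 2601 - 357) - 1068 = 2250 - 1068 = 1182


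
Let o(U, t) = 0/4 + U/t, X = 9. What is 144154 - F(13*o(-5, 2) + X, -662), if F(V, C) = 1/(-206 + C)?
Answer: 125125673/868 ≈ 1.4415e+5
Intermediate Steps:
o(U, t) = U/t (o(U, t) = 0*(¼) + U/t = 0 + U/t = U/t)
144154 - F(13*o(-5, 2) + X, -662) = 144154 - 1/(-206 - 662) = 144154 - 1/(-868) = 144154 - 1*(-1/868) = 144154 + 1/868 = 125125673/868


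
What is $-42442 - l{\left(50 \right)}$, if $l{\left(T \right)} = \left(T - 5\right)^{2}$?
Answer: $-44467$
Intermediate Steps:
$l{\left(T \right)} = \left(-5 + T\right)^{2}$
$-42442 - l{\left(50 \right)} = -42442 - \left(-5 + 50\right)^{2} = -42442 - 45^{2} = -42442 - 2025 = -44467$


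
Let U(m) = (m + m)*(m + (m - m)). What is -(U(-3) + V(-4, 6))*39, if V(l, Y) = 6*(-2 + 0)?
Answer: -234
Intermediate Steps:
V(l, Y) = -12 (V(l, Y) = 6*(-2) = -12)
U(m) = 2*m² (U(m) = (2*m)*(m + 0) = (2*m)*m = 2*m²)
-(U(-3) + V(-4, 6))*39 = -(2*(-3)² - 12)*39 = -(2*9 - 12)*39 = -(18 - 12)*39 = -1*6*39 = -6*39 = -234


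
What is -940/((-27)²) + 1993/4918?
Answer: -3170023/3585222 ≈ -0.88419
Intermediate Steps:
-940/((-27)²) + 1993/4918 = -940/729 + 1993*(1/4918) = -940*1/729 + 1993/4918 = -940/729 + 1993/4918 = -3170023/3585222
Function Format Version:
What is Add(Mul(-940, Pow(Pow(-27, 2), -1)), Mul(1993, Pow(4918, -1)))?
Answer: Rational(-3170023, 3585222) ≈ -0.88419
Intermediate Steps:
Add(Mul(-940, Pow(Pow(-27, 2), -1)), Mul(1993, Pow(4918, -1))) = Add(Mul(-940, Pow(729, -1)), Mul(1993, Rational(1, 4918))) = Add(Mul(-940, Rational(1, 729)), Rational(1993, 4918)) = Add(Rational(-940, 729), Rational(1993, 4918)) = Rational(-3170023, 3585222)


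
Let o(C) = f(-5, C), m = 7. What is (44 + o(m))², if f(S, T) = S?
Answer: 1521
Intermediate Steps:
o(C) = -5
(44 + o(m))² = (44 - 5)² = 39² = 1521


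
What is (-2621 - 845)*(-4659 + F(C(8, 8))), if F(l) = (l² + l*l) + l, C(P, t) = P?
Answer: 15676718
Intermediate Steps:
F(l) = l + 2*l² (F(l) = (l² + l²) + l = 2*l² + l = l + 2*l²)
(-2621 - 845)*(-4659 + F(C(8, 8))) = (-2621 - 845)*(-4659 + 8*(1 + 2*8)) = -3466*(-4659 + 8*(1 + 16)) = -3466*(-4659 + 8*17) = -3466*(-4659 + 136) = -3466*(-4523) = 15676718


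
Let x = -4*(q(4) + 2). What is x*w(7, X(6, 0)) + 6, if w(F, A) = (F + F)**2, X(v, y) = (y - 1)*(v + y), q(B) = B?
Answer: -4698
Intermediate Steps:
X(v, y) = (-1 + y)*(v + y)
w(F, A) = 4*F**2 (w(F, A) = (2*F)**2 = 4*F**2)
x = -24 (x = -4*(4 + 2) = -4*6 = -24)
x*w(7, X(6, 0)) + 6 = -96*7**2 + 6 = -96*49 + 6 = -24*196 + 6 = -4704 + 6 = -4698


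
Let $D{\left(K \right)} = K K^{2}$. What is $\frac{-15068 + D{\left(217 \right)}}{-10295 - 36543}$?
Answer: $- \frac{10203245}{46838} \approx -217.84$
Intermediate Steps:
$D{\left(K \right)} = K^{3}$
$\frac{-15068 + D{\left(217 \right)}}{-10295 - 36543} = \frac{-15068 + 217^{3}}{-10295 - 36543} = \frac{-15068 + 10218313}{-46838} = 10203245 \left(- \frac{1}{46838}\right) = - \frac{10203245}{46838}$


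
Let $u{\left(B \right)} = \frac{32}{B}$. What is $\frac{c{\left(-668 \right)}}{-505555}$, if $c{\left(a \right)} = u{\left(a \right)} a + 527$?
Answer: $- \frac{559}{505555} \approx -0.0011057$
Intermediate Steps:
$c{\left(a \right)} = 559$ ($c{\left(a \right)} = \frac{32}{a} a + 527 = 32 + 527 = 559$)
$\frac{c{\left(-668 \right)}}{-505555} = \frac{559}{-505555} = 559 \left(- \frac{1}{505555}\right) = - \frac{559}{505555}$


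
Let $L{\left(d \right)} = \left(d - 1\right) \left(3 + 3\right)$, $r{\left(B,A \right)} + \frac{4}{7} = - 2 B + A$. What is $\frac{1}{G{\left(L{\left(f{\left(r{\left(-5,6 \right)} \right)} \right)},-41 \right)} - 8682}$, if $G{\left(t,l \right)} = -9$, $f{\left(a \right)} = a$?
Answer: $- \frac{1}{8691} \approx -0.00011506$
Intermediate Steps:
$r{\left(B,A \right)} = - \frac{4}{7} + A - 2 B$ ($r{\left(B,A \right)} = - \frac{4}{7} + \left(- 2 B + A\right) = - \frac{4}{7} + \left(A - 2 B\right) = - \frac{4}{7} + A - 2 B$)
$L{\left(d \right)} = -6 + 6 d$ ($L{\left(d \right)} = \left(-1 + d\right) 6 = -6 + 6 d$)
$\frac{1}{G{\left(L{\left(f{\left(r{\left(-5,6 \right)} \right)} \right)},-41 \right)} - 8682} = \frac{1}{-9 - 8682} = \frac{1}{-8691} = - \frac{1}{8691}$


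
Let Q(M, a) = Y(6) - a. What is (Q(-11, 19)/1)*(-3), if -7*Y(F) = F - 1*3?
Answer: 408/7 ≈ 58.286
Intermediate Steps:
Y(F) = 3/7 - F/7 (Y(F) = -(F - 1*3)/7 = -(F - 3)/7 = -(-3 + F)/7 = 3/7 - F/7)
Q(M, a) = -3/7 - a (Q(M, a) = (3/7 - ⅐*6) - a = (3/7 - 6/7) - a = -3/7 - a)
(Q(-11, 19)/1)*(-3) = ((-3/7 - 1*19)/1)*(-3) = ((-3/7 - 19)*1)*(-3) = -136/7*1*(-3) = -136/7*(-3) = 408/7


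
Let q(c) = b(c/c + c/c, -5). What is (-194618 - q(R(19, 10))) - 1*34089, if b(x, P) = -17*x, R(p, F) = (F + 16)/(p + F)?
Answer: -228673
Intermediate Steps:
R(p, F) = (16 + F)/(F + p)
q(c) = -34 (q(c) = -17*(c/c + c/c) = -17*(1 + 1) = -17*2 = -34)
(-194618 - q(R(19, 10))) - 1*34089 = (-194618 - 1*(-34)) - 1*34089 = (-194618 + 34) - 34089 = -194584 - 34089 = -228673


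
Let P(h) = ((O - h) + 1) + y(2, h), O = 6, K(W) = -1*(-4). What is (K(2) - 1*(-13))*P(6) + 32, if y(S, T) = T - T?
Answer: 49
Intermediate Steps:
K(W) = 4
y(S, T) = 0
P(h) = 7 - h (P(h) = ((6 - h) + 1) + 0 = (7 - h) + 0 = 7 - h)
(K(2) - 1*(-13))*P(6) + 32 = (4 - 1*(-13))*(7 - 1*6) + 32 = (4 + 13)*(7 - 6) + 32 = 17*1 + 32 = 17 + 32 = 49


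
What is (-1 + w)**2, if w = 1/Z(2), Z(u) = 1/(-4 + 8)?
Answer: 9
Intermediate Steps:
Z(u) = 1/4
w = 4 (w = 1/(1/4) = 4)
(-1 + w)**2 = (-1 + 4)**2 = 3**2 = 9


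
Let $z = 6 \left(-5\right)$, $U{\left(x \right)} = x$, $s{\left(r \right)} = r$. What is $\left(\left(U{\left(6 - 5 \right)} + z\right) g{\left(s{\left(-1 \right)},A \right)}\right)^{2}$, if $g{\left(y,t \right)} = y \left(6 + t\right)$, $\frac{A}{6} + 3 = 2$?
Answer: $0$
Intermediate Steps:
$A = -6$ ($A = -18 + 6 \cdot 2 = -18 + 12 = -6$)
$z = -30$
$\left(\left(U{\left(6 - 5 \right)} + z\right) g{\left(s{\left(-1 \right)},A \right)}\right)^{2} = \left(\left(\left(6 - 5\right) - 30\right) \left(- (6 - 6)\right)\right)^{2} = \left(\left(\left(6 - 5\right) - 30\right) \left(\left(-1\right) 0\right)\right)^{2} = \left(\left(1 - 30\right) 0\right)^{2} = \left(\left(-29\right) 0\right)^{2} = 0^{2} = 0$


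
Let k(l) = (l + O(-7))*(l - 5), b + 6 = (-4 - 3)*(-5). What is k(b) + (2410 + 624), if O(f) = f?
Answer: 3562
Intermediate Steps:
b = 29 (b = -6 + (-4 - 3)*(-5) = -6 - 7*(-5) = -6 + 35 = 29)
k(l) = (-7 + l)*(-5 + l) (k(l) = (l - 7)*(l - 5) = (-7 + l)*(-5 + l))
k(b) + (2410 + 624) = (35 + 29² - 12*29) + (2410 + 624) = (35 + 841 - 348) + 3034 = 528 + 3034 = 3562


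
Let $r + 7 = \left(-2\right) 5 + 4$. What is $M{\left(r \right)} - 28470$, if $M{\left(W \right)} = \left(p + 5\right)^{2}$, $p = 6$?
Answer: $-28349$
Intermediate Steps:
$r = -13$ ($r = -7 + \left(\left(-2\right) 5 + 4\right) = -7 + \left(-10 + 4\right) = -7 - 6 = -13$)
$M{\left(W \right)} = 121$ ($M{\left(W \right)} = \left(6 + 5\right)^{2} = 11^{2} = 121$)
$M{\left(r \right)} - 28470 = 121 - 28470 = -28349$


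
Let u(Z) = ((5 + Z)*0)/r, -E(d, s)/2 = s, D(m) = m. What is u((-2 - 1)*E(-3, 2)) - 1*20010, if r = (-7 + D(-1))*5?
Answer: -20010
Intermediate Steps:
E(d, s) = -2*s
r = -40 (r = (-7 - 1)*5 = -8*5 = -40)
u(Z) = 0 (u(Z) = ((5 + Z)*0)/(-40) = 0*(-1/40) = 0)
u((-2 - 1)*E(-3, 2)) - 1*20010 = 0 - 1*20010 = 0 - 20010 = -20010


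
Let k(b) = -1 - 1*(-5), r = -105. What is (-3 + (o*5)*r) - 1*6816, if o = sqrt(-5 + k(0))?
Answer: -6819 - 525*I ≈ -6819.0 - 525.0*I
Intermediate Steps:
k(b) = 4 (k(b) = -1 + 5 = 4)
o = I (o = sqrt(-5 + 4) = sqrt(-1) = I ≈ 1.0*I)
(-3 + (o*5)*r) - 1*6816 = (-3 + (I*5)*(-105)) - 1*6816 = (-3 + (5*I)*(-105)) - 6816 = (-3 - 525*I) - 6816 = -6819 - 525*I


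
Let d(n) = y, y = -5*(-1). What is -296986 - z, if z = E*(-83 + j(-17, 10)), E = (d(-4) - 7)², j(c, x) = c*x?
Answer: -295974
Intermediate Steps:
y = 5
d(n) = 5
E = 4 (E = (5 - 7)² = (-2)² = 4)
z = -1012 (z = 4*(-83 - 17*10) = 4*(-83 - 170) = 4*(-253) = -1012)
-296986 - z = -296986 - 1*(-1012) = -296986 + 1012 = -295974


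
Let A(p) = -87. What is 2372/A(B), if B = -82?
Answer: -2372/87 ≈ -27.264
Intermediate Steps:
2372/A(B) = 2372/(-87) = 2372*(-1/87) = -2372/87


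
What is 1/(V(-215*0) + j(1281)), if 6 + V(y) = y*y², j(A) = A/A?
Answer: -⅕ ≈ -0.20000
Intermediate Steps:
j(A) = 1
V(y) = -6 + y³ (V(y) = -6 + y*y² = -6 + y³)
1/(V(-215*0) + j(1281)) = 1/((-6 + (-215*0)³) + 1) = 1/((-6 + 0³) + 1) = 1/((-6 + 0) + 1) = 1/(-6 + 1) = 1/(-5) = -⅕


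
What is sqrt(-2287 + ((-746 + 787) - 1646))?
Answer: 2*I*sqrt(973) ≈ 62.386*I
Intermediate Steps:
sqrt(-2287 + ((-746 + 787) - 1646)) = sqrt(-2287 + (41 - 1646)) = sqrt(-2287 - 1605) = sqrt(-3892) = 2*I*sqrt(973)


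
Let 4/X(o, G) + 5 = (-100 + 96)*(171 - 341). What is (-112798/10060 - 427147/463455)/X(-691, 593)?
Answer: -28286947955/13814392 ≈ -2047.6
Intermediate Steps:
X(o, G) = 4/675 (X(o, G) = 4/(-5 + (-100 + 96)*(171 - 341)) = 4/(-5 - 4*(-170)) = 4/(-5 + 680) = 4/675)
(-112798/10060 - 427147/463455)/X(-691, 593) = (-112798/10060 - 427147/463455)/(4/675) = (-112798*1/10060 - 427147*1/463455)*(675/4) = (-56399/5030 - 427147/463455)*(675/4) = -5657389591/466235730*675/4 = -28286947955/13814392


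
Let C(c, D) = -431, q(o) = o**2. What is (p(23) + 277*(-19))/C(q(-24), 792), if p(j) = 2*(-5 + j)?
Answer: 5227/431 ≈ 12.128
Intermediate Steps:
p(j) = -10 + 2*j
(p(23) + 277*(-19))/C(q(-24), 792) = ((-10 + 2*23) + 277*(-19))/(-431) = ((-10 + 46) - 5263)*(-1/431) = (36 - 5263)*(-1/431) = -5227*(-1/431) = 5227/431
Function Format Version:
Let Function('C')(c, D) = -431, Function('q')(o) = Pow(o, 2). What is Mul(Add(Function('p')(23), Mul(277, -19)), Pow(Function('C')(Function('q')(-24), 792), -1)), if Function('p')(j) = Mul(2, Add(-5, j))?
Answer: Rational(5227, 431) ≈ 12.128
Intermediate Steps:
Function('p')(j) = Add(-10, Mul(2, j))
Mul(Add(Function('p')(23), Mul(277, -19)), Pow(Function('C')(Function('q')(-24), 792), -1)) = Mul(Add(Add(-10, Mul(2, 23)), Mul(277, -19)), Pow(-431, -1)) = Mul(Add(Add(-10, 46), -5263), Rational(-1, 431)) = Mul(Add(36, -5263), Rational(-1, 431)) = Mul(-5227, Rational(-1, 431)) = Rational(5227, 431)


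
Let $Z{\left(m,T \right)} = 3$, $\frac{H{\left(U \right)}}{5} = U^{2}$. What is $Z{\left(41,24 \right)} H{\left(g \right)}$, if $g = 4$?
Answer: $240$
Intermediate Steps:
$H{\left(U \right)} = 5 U^{2}$
$Z{\left(41,24 \right)} H{\left(g \right)} = 3 \cdot 5 \cdot 4^{2} = 3 \cdot 5 \cdot 16 = 3 \cdot 80 = 240$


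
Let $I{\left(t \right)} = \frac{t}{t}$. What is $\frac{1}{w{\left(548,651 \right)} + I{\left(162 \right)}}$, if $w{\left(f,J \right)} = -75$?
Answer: $- \frac{1}{74} \approx -0.013514$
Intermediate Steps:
$I{\left(t \right)} = 1$
$\frac{1}{w{\left(548,651 \right)} + I{\left(162 \right)}} = \frac{1}{-75 + 1} = \frac{1}{-74} = - \frac{1}{74}$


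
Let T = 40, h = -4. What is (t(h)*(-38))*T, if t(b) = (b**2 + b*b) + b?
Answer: -42560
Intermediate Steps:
t(b) = b + 2*b**2 (t(b) = (b**2 + b**2) + b = 2*b**2 + b = b + 2*b**2)
(t(h)*(-38))*T = (-4*(1 + 2*(-4))*(-38))*40 = (-4*(1 - 8)*(-38))*40 = (-4*(-7)*(-38))*40 = (28*(-38))*40 = -1064*40 = -42560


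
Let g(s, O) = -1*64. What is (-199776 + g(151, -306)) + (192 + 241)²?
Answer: -12351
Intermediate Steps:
g(s, O) = -64
(-199776 + g(151, -306)) + (192 + 241)² = (-199776 - 64) + (192 + 241)² = -199840 + 433² = -199840 + 187489 = -12351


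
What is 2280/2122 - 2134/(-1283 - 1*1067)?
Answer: 2471587/1246675 ≈ 1.9825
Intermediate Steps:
2280/2122 - 2134/(-1283 - 1*1067) = 2280*(1/2122) - 2134/(-1283 - 1067) = 1140/1061 - 2134/(-2350) = 1140/1061 - 2134*(-1/2350) = 1140/1061 + 1067/1175 = 2471587/1246675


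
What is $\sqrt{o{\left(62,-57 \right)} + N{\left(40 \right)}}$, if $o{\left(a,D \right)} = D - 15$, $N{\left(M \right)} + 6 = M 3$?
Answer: $\sqrt{42} \approx 6.4807$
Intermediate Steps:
$N{\left(M \right)} = -6 + 3 M$ ($N{\left(M \right)} = -6 + M 3 = -6 + 3 M$)
$o{\left(a,D \right)} = -15 + D$ ($o{\left(a,D \right)} = D - 15 = -15 + D$)
$\sqrt{o{\left(62,-57 \right)} + N{\left(40 \right)}} = \sqrt{\left(-15 - 57\right) + \left(-6 + 3 \cdot 40\right)} = \sqrt{-72 + \left(-6 + 120\right)} = \sqrt{-72 + 114} = \sqrt{42}$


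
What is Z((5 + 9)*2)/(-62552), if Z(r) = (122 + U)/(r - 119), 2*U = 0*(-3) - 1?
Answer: 243/11384464 ≈ 2.1345e-5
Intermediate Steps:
U = -1/2 (U = (0*(-3) - 1)/2 = (0 - 1)/2 = (1/2)*(-1) = -1/2 ≈ -0.50000)
Z(r) = 243/(2*(-119 + r)) (Z(r) = (122 - 1/2)/(r - 119) = 243/(2*(-119 + r)))
Z((5 + 9)*2)/(-62552) = (243/(2*(-119 + (5 + 9)*2)))/(-62552) = (243/(2*(-119 + 14*2)))*(-1/62552) = (243/(2*(-119 + 28)))*(-1/62552) = ((243/2)/(-91))*(-1/62552) = ((243/2)*(-1/91))*(-1/62552) = -243/182*(-1/62552) = 243/11384464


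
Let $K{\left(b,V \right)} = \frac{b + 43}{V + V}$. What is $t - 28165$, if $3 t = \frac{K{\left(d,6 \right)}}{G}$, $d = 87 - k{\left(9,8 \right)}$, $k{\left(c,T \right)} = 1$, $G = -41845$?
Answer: $- \frac{14142773143}{502140} \approx -28165.0$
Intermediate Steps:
$d = 86$ ($d = 87 - 1 = 86$)
$K{\left(b,V \right)} = \frac{43 + b}{2 V}$
$t = - \frac{43}{502140}$ ($t = \frac{\frac{43 + 86}{2 \cdot 6} \frac{1}{-41845}}{3} = \frac{\frac{1}{2} \cdot \frac{1}{6} \cdot 129 \left(- \frac{1}{41845}\right)}{3} = \frac{\frac{43}{4} \left(- \frac{1}{41845}\right)}{3} = \frac{1}{3} \left(- \frac{43}{167380}\right) = - \frac{43}{502140} \approx -8.5633 \cdot 10^{-5}$)
$t - 28165 = - \frac{43}{502140} - 28165 = - \frac{14142773143}{502140}$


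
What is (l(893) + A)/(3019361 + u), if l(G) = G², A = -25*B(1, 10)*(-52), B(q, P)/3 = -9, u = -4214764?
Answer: -762349/1195403 ≈ -0.63773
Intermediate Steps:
B(q, P) = -27 (B(q, P) = 3*(-9) = -27)
A = -35100 (A = -25*(-27)*(-52) = 675*(-52) = -35100)
(l(893) + A)/(3019361 + u) = (893² - 35100)/(3019361 - 4214764) = (797449 - 35100)/(-1195403) = 762349*(-1/1195403) = -762349/1195403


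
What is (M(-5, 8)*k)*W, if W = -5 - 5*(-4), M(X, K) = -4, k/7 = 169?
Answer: -70980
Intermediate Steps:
k = 1183 (k = 7*169 = 1183)
W = 15 (W = -5 + 20 = 15)
(M(-5, 8)*k)*W = -4*1183*15 = -4732*15 = -70980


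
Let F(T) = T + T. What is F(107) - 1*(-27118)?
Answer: 27332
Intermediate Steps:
F(T) = 2*T
F(107) - 1*(-27118) = 2*107 - 1*(-27118) = 214 + 27118 = 27332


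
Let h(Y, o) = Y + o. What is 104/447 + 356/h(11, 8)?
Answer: 161108/8493 ≈ 18.970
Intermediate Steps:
104/447 + 356/h(11, 8) = 104/447 + 356/(11 + 8) = 104*(1/447) + 356/19 = 104/447 + 356*(1/19) = 104/447 + 356/19 = 161108/8493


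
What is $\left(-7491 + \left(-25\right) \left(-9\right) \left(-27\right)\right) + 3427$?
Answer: $-10139$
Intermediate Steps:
$\left(-7491 + \left(-25\right) \left(-9\right) \left(-27\right)\right) + 3427 = \left(-7491 + 225 \left(-27\right)\right) + 3427 = \left(-7491 - 6075\right) + 3427 = -13566 + 3427 = -10139$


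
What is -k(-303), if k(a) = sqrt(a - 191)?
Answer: -I*sqrt(494) ≈ -22.226*I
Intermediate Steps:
k(a) = sqrt(-191 + a)
-k(-303) = -sqrt(-191 - 303) = -sqrt(-494) = -I*sqrt(494)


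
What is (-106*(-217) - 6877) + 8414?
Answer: 24539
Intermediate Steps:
(-106*(-217) - 6877) + 8414 = (23002 - 6877) + 8414 = 16125 + 8414 = 24539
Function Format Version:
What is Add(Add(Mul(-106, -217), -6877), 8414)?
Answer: 24539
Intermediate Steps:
Add(Add(Mul(-106, -217), -6877), 8414) = Add(Add(23002, -6877), 8414) = Add(16125, 8414) = 24539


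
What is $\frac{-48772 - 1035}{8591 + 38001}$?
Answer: $- \frac{49807}{46592} \approx -1.069$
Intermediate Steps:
$\frac{-48772 - 1035}{8591 + 38001} = \frac{-48772 - 1035}{46592} = \left(-49807\right) \frac{1}{46592} = - \frac{49807}{46592}$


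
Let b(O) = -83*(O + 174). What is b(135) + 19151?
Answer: -6496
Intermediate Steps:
b(O) = -14442 - 83*O (b(O) = -83*(174 + O) = -14442 - 83*O)
b(135) + 19151 = (-14442 - 83*135) + 19151 = (-14442 - 11205) + 19151 = -25647 + 19151 = -6496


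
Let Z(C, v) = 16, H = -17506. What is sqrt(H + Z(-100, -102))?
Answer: I*sqrt(17490) ≈ 132.25*I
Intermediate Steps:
sqrt(H + Z(-100, -102)) = sqrt(-17506 + 16) = sqrt(-17490) = I*sqrt(17490)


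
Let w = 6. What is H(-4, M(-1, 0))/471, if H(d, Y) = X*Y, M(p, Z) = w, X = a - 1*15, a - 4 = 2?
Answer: -18/157 ≈ -0.11465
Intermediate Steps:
a = 6 (a = 4 + 2 = 6)
X = -9 (X = 6 - 1*15 = 6 - 15 = -9)
M(p, Z) = 6
H(d, Y) = -9*Y
H(-4, M(-1, 0))/471 = -9*6/471 = -54*1/471 = -18/157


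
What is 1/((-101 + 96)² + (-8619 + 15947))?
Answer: 1/7353 ≈ 0.00013600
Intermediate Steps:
1/((-101 + 96)² + (-8619 + 15947)) = 1/((-5)² + 7328) = 1/(25 + 7328) = 1/7353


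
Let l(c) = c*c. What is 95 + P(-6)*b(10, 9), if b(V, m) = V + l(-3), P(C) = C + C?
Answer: -133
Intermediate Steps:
l(c) = c²
P(C) = 2*C
b(V, m) = 9 + V (b(V, m) = V + (-3)² = V + 9 = 9 + V)
95 + P(-6)*b(10, 9) = 95 + (2*(-6))*(9 + 10) = 95 - 12*19 = 95 - 228 = -133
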